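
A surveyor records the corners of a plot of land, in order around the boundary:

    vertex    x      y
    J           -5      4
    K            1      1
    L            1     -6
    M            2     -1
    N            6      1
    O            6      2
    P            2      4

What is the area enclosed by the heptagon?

28.5

Σ = (-9) + (-7) + (11) + (8) + (6) + (20) + (28) = 57
Area = |Σ|/2 = 28.5.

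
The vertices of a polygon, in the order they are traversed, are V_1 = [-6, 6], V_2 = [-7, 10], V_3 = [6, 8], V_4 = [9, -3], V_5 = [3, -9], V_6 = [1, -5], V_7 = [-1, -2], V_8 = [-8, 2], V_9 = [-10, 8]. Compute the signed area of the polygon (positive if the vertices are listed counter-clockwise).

-191.5

Apply the shoelace formula: 2A = Σ (x_i·y_{i+1} − x_{i+1}·y_i), indices taken mod 9.
V_1→V_2: (-6)(10) − (-7)(6) = -18
V_2→V_3: (-7)(8) − (6)(10) = -116
V_3→V_4: (6)(-3) − (9)(8) = -90
V_4→V_5: (9)(-9) − (3)(-3) = -72
V_5→V_6: (3)(-5) − (1)(-9) = -6
V_6→V_7: (1)(-2) − (-1)(-5) = -7
V_7→V_8: (-1)(2) − (-8)(-2) = -18
V_8→V_9: (-8)(8) − (-10)(2) = -44
V_9→V_1: (-10)(6) − (-6)(8) = -12
Σ = -383
Signed area = Σ/2 = -191.5 (negative ⇒ clockwise traversal).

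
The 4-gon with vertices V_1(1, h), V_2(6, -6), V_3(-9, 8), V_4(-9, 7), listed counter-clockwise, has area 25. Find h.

-4

The doubled signed area Σ (x_i y_{i+1} − x_{i+1} y_i) is linear in h.
With h=0 it equals -10; the coefficient of h is -15 (from the two edges through V_1).
So -15·h + -10 = 2·25 = 50 ⇒ h = -4.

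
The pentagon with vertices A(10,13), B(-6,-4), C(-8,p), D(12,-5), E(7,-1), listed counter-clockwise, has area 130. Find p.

Write out the shoelace sum; only the two edges meeting at C involve p:
2·Area = [((-6)·p − (-8)·(-4)) + ((-8)·(-5) − 12·p)] + 162
       = -18·p + 170 = 260
⇒ p = -5.

-5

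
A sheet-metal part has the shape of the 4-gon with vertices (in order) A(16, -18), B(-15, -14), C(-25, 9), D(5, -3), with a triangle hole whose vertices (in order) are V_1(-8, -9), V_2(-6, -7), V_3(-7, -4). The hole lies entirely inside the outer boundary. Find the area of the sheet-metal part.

Outer boundary:
Apply Gauss's area formula: 2A = Σ (x_i·y_{i+1} − x_{i+1}·y_i), indices taken mod 4.
Cross-terms: -494, -485, 30, -42  ⇒  Σ = -991
Area = |Σ|/2 = 495.5.
Hole:
Σ = (2) + (-25) + (31) = 8
Area = |Σ|/2 = 4.
Net area = 495.5 − 4 = 491.5.

491.5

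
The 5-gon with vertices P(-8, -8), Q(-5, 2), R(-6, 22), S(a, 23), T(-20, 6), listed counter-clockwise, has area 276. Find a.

The doubled signed area Σ (x_i y_{i+1} − x_{i+1} y_i) is linear in a.
With a=0 it equals 376; the coefficient of a is -16 (from the two edges through S).
So -16·a + 376 = 2·276 = 552 ⇒ a = -11.

-11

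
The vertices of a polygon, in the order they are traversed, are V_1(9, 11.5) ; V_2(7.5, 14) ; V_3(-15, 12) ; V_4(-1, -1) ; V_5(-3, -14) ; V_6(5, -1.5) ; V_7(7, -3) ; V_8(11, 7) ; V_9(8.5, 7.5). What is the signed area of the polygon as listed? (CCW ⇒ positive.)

Apply the surveyor's formula: 2A = Σ (x_i·y_{i+1} − x_{i+1}·y_i), indices taken mod 9.
Σ = (39.75) + (300) + (27) + (11) + (74.5) + (-4.5) + (82) + (23) + (30.25) = 583
Signed area = Σ/2 = 291.5 (positive ⇒ counter-clockwise traversal).

291.5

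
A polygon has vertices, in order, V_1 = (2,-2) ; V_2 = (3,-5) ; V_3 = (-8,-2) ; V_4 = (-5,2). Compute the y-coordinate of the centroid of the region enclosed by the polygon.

Apply Gauss's area formula. First the cross-terms c_i = x_i·y_{i+1} − x_{i+1}·y_i:
  -4, -46, -26, 6  ⇒  2A = -70, A = -35.
Then Σ (y_i + y_{i+1})·c_i = 350, so ȳ = 350 / (6·(-35)) = -5/3.

-5/3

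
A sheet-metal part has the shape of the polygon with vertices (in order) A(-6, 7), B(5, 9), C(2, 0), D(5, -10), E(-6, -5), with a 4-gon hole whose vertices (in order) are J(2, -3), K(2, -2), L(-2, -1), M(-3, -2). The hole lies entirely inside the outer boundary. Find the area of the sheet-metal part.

Outer boundary:
Apply the shoelace formula: 2A = Σ (x_i·y_{i+1} − x_{i+1}·y_i), indices taken mod 5.
Σ = (-89) + (-18) + (-20) + (-85) + (-72) = -284
Area = |Σ|/2 = 142.
Hole:
Apply the shoelace (surveyor's) formula: 2A = Σ (x_i·y_{i+1} − x_{i+1}·y_i), indices taken mod 4.
Cross-terms: 2, -6, 1, 13  ⇒  Σ = 10
Area = |Σ|/2 = 5.
Net area = 142 − 5 = 137.

137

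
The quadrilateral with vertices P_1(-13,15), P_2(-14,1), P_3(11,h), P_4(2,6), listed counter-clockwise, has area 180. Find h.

The doubled signed area Σ (x_i y_{i+1} − x_{i+1} y_i) is linear in h.
With h=0 it equals 360; the coefficient of h is -16 (from the two edges through P_3).
So -16·h + 360 = 2·180 = 360 ⇒ h = 0.

0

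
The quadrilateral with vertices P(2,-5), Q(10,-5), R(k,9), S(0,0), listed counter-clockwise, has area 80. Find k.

The doubled signed area Σ (x_i y_{i+1} − x_{i+1} y_i) is linear in k.
With k=0 it equals 130; the coefficient of k is 5 (from the two edges through R).
So 5·k + 130 = 2·80 = 160 ⇒ k = 6.

6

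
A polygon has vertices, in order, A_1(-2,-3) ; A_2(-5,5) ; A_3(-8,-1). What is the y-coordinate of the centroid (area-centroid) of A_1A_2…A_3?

1/3

Apply the shoelace formula. First the cross-terms c_i = x_i·y_{i+1} − x_{i+1}·y_i:
  -25, 45, 22  ⇒  2A = 42, A = 21.
Then Σ (y_i + y_{i+1})·c_i = 42, so ȳ = 42 / (6·21) = 1/3.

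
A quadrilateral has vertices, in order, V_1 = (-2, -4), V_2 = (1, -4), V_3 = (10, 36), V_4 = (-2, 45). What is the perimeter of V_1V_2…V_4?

108

|V_1V_2| = √((3)² + (0)²) = √9 = 3
|V_2V_3| = √((9)² + (40)²) = √1681 = 41
|V_3V_4| = √((-12)² + (9)²) = √225 = 15
|V_4V_1| = √((0)² + (-49)²) = √2401 = 49
Perimeter = 3 + 41 + 15 + 49 = 108.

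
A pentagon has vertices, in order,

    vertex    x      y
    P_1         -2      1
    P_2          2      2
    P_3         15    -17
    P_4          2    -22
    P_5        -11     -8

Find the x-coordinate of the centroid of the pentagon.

383/217

Apply Gauss's area formula. First the cross-terms c_i = x_i·y_{i+1} − x_{i+1}·y_i:
  -6, -64, -296, -258, -27  ⇒  2A = -651, A = -325.5.
Then Σ (x_i + x_{i+1})·c_i = -3447, so x̄ = -3447 / (6·(-325.5)) = 383/217.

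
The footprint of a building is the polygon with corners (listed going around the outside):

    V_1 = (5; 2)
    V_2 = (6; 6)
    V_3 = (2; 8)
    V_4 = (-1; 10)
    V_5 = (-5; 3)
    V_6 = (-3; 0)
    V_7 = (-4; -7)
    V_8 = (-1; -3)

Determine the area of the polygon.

88.5

Apply the shoelace (surveyor's) formula: 2A = Σ (x_i·y_{i+1} − x_{i+1}·y_i), indices taken mod 8.
V_1→V_2: (5)(6) − (6)(2) = 18
V_2→V_3: (6)(8) − (2)(6) = 36
V_3→V_4: (2)(10) − (-1)(8) = 28
V_4→V_5: (-1)(3) − (-5)(10) = 47
V_5→V_6: (-5)(0) − (-3)(3) = 9
V_6→V_7: (-3)(-7) − (-4)(0) = 21
V_7→V_8: (-4)(-3) − (-1)(-7) = 5
V_8→V_1: (-1)(2) − (5)(-3) = 13
Σ = 177
Area = |Σ|/2 = 88.5.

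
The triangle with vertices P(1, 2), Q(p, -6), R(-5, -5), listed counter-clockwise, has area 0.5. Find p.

The doubled signed area Σ (x_i y_{i+1} − x_{i+1} y_i) is linear in p.
With p=0 it equals -41; the coefficient of p is -7 (from the two edges through Q).
So -7·p + -41 = 2·0.5 = 1 ⇒ p = -6.

-6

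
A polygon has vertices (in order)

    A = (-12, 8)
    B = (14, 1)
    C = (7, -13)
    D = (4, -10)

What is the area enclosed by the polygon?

209.5

Cross-terms: -124, -189, -18, -88  ⇒  Σ = -419
Area = |Σ|/2 = 209.5.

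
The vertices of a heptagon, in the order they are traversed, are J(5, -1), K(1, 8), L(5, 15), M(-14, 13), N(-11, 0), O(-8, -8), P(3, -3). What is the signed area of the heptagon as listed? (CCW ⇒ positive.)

Apply the shoelace (surveyor's) formula: 2A = Σ (x_i·y_{i+1} − x_{i+1}·y_i), indices taken mod 7.
Σ = (41) + (-25) + (275) + (143) + (88) + (48) + (12) = 582
Signed area = Σ/2 = 291 (positive ⇒ counter-clockwise traversal).

291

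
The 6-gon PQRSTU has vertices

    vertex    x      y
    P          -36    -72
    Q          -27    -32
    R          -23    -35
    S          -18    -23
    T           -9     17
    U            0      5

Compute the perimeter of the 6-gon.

200

|PQ| = √((9)² + (40)²) = √1681 = 41
|QR| = √((4)² + (-3)²) = √25 = 5
|RS| = √((5)² + (12)²) = √169 = 13
|ST| = √((9)² + (40)²) = √1681 = 41
|TU| = √((9)² + (-12)²) = √225 = 15
|UP| = √((-36)² + (-77)²) = √7225 = 85
Perimeter = 41 + 5 + 13 + 41 + 15 + 85 = 200.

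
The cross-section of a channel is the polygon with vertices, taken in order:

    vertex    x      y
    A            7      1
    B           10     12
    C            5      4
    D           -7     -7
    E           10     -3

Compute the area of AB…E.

A→B: (7)(12) − (10)(1) = 74
B→C: (10)(4) − (5)(12) = -20
C→D: (5)(-7) − (-7)(4) = -7
D→E: (-7)(-3) − (10)(-7) = 91
E→A: (10)(1) − (7)(-3) = 31
Σ = 169
Area = |Σ|/2 = 84.5.

84.5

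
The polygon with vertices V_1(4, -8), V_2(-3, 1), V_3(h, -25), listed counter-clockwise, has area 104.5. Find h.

Write out the shoelace sum; only the two edges meeting at V_3 involve h:
2·Area = [((-3)·(-25) − h·1) + (h·(-8) − 4·(-25))] + -20
       = -9·h + 155 = 209
⇒ h = -6.

-6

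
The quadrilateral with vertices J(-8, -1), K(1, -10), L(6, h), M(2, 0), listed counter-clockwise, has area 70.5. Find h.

Write out the shoelace sum; only the two edges meeting at L involve h:
2·Area = [(1·h − 6·(-10)) + (6·0 − 2·h)] + 79
       = -1·h + 139 = 141
⇒ h = -2.

-2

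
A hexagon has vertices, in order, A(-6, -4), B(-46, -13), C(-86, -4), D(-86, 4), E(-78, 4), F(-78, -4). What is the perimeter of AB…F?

|AB| = √((-40)² + (-9)²) = √1681 = 41
|BC| = √((-40)² + (9)²) = √1681 = 41
|CD| = √((0)² + (8)²) = √64 = 8
|DE| = √((8)² + (0)²) = √64 = 8
|EF| = √((0)² + (-8)²) = √64 = 8
|FA| = √((72)² + (0)²) = √5184 = 72
Perimeter = 41 + 41 + 8 + 8 + 8 + 72 = 178.

178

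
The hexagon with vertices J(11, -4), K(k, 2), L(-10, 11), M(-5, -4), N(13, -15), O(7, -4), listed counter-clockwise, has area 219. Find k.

7

Write out the shoelace sum; only the two edges meeting at K involve k:
2·Area = [(11·2 − k·(-4)) + (k·11 − (-10)·2)] + 291
       = 15·k + 333 = 438
⇒ k = 7.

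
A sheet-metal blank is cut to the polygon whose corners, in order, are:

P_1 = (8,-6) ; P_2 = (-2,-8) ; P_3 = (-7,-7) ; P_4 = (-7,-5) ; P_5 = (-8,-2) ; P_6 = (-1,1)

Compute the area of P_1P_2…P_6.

P_1→P_2: (8)(-8) − (-2)(-6) = -76
P_2→P_3: (-2)(-7) − (-7)(-8) = -42
P_3→P_4: (-7)(-5) − (-7)(-7) = -14
P_4→P_5: (-7)(-2) − (-8)(-5) = -26
P_5→P_6: (-8)(1) − (-1)(-2) = -10
P_6→P_1: (-1)(-6) − (8)(1) = -2
Σ = -170
Area = |Σ|/2 = 85.

85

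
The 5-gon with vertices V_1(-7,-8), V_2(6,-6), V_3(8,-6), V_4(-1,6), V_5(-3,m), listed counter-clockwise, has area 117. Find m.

The doubled signed area Σ (x_i y_{i+1} − x_{i+1} y_i) is linear in m.
With m=0 it equals 186; the coefficient of m is 6 (from the two edges through V_5).
So 6·m + 186 = 2·117 = 234 ⇒ m = 8.

8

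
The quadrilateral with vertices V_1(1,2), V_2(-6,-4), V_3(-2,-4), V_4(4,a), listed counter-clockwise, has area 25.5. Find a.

-1

Write out the shoelace sum; only the two edges meeting at V_4 involve a:
2·Area = [((-2)·a − 4·(-4)) + (4·2 − 1·a)] + 24
       = -3·a + 48 = 51
⇒ a = -1.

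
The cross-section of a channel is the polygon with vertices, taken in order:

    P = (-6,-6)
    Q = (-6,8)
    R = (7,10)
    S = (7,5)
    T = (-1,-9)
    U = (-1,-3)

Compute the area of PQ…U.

155.5

Cross-terms: -84, -116, -35, -58, -6, -12  ⇒  Σ = -311
Area = |Σ|/2 = 155.5.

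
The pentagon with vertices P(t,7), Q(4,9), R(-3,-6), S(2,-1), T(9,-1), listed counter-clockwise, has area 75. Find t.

9

Write out the shoelace sum; only the two edges meeting at P involve t:
2·Area = [(9·7 − t·(-1)) + (t·9 − 4·7)] + 25
       = 10·t + 60 = 150
⇒ t = 9.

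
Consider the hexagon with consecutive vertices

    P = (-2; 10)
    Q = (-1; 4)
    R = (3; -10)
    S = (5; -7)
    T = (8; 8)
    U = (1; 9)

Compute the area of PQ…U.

108.5

Σ = (2) + (-2) + (29) + (96) + (64) + (28) = 217
Area = |Σ|/2 = 108.5.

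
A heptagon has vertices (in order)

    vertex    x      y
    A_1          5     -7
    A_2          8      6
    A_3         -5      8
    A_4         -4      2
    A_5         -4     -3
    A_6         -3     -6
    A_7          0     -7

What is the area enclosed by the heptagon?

146.5

Apply the shoelace (surveyor's) formula: 2A = Σ (x_i·y_{i+1} − x_{i+1}·y_i), indices taken mod 7.
Σ = (86) + (94) + (22) + (20) + (15) + (21) + (35) = 293
Area = |Σ|/2 = 146.5.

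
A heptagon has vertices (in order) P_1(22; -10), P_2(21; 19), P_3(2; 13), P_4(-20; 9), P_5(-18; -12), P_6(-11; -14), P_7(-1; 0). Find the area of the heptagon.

Apply the surveyor's formula: 2A = Σ (x_i·y_{i+1} − x_{i+1}·y_i), indices taken mod 7.
P_1→P_2: (22)(19) − (21)(-10) = 628
P_2→P_3: (21)(13) − (2)(19) = 235
P_3→P_4: (2)(9) − (-20)(13) = 278
P_4→P_5: (-20)(-12) − (-18)(9) = 402
P_5→P_6: (-18)(-14) − (-11)(-12) = 120
P_6→P_7: (-11)(0) − (-1)(-14) = -14
P_7→P_1: (-1)(-10) − (22)(0) = 10
Σ = 1659
Area = |Σ|/2 = 829.5.

829.5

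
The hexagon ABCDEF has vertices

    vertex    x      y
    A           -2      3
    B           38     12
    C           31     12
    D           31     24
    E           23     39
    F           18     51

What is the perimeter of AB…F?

|AB| = √((40)² + (9)²) = √1681 = 41
|BC| = √((-7)² + (0)²) = √49 = 7
|CD| = √((0)² + (12)²) = √144 = 12
|DE| = √((-8)² + (15)²) = √289 = 17
|EF| = √((-5)² + (12)²) = √169 = 13
|FA| = √((-20)² + (-48)²) = √2704 = 52
Perimeter = 41 + 7 + 12 + 17 + 13 + 52 = 142.

142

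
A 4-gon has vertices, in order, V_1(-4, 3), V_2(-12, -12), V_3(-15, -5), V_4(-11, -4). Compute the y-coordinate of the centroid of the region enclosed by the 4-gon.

-161/30

Apply the shoelace (surveyor's) formula. First the cross-terms c_i = x_i·y_{i+1} − x_{i+1}·y_i:
  84, -120, 5, -49  ⇒  2A = -80, A = -40.
Then Σ (y_i + y_{i+1})·c_i = 1288, so ȳ = 1288 / (6·(-40)) = -161/30.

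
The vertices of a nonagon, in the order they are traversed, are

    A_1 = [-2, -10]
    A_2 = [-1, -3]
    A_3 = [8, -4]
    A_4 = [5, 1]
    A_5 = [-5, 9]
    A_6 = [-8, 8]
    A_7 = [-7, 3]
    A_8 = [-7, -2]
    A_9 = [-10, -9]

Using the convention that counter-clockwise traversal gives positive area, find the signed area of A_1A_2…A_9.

Apply the shoelace formula: 2A = Σ (x_i·y_{i+1} − x_{i+1}·y_i), indices taken mod 9.
A_1→A_2: (-2)(-3) − (-1)(-10) = -4
A_2→A_3: (-1)(-4) − (8)(-3) = 28
A_3→A_4: (8)(1) − (5)(-4) = 28
A_4→A_5: (5)(9) − (-5)(1) = 50
A_5→A_6: (-5)(8) − (-8)(9) = 32
A_6→A_7: (-8)(3) − (-7)(8) = 32
A_7→A_8: (-7)(-2) − (-7)(3) = 35
A_8→A_9: (-7)(-9) − (-10)(-2) = 43
A_9→A_1: (-10)(-10) − (-2)(-9) = 82
Σ = 326
Signed area = Σ/2 = 163 (positive ⇒ counter-clockwise traversal).

163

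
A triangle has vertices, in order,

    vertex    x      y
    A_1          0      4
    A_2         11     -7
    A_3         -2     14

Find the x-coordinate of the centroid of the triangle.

3

Apply the shoelace formula. First the cross-terms c_i = x_i·y_{i+1} − x_{i+1}·y_i:
  -44, 140, -8  ⇒  2A = 88, A = 44.
Then Σ (x_i + x_{i+1})·c_i = 792, so x̄ = 792 / (6·44) = 3.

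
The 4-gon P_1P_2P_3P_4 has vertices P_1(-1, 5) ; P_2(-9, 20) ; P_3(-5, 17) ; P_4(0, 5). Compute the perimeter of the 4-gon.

|P_1P_2| = √((-8)² + (15)²) = √289 = 17
|P_2P_3| = √((4)² + (-3)²) = √25 = 5
|P_3P_4| = √((5)² + (-12)²) = √169 = 13
|P_4P_1| = √((-1)² + (0)²) = √1 = 1
Perimeter = 17 + 5 + 13 + 1 = 36.

36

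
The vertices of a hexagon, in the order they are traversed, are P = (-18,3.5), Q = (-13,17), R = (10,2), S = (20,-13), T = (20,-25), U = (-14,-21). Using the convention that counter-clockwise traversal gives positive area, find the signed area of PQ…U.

-1031.75

Apply the surveyor's formula: 2A = Σ (x_i·y_{i+1} − x_{i+1}·y_i), indices taken mod 6.
Σ = (-260.5) + (-196) + (-170) + (-240) + (-770) + (-427) = -2063.5
Signed area = Σ/2 = -1031.75 (negative ⇒ clockwise traversal).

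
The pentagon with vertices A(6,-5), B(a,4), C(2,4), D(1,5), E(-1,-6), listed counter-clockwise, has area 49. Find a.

The doubled signed area Σ (x_i y_{i+1} − x_{i+1} y_i) is linear in a.
With a=0 it equals 62; the coefficient of a is 9 (from the two edges through B).
So 9·a + 62 = 2·49 = 98 ⇒ a = 4.

4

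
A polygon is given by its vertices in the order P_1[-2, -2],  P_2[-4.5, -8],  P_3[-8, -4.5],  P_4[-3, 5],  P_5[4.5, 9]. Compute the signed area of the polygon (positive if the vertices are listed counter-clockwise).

Σ = (7) + (-43.75) + (-53.5) + (-49.5) + (9) = -130.75
Signed area = Σ/2 = -65.375 (negative ⇒ clockwise traversal).

-65.375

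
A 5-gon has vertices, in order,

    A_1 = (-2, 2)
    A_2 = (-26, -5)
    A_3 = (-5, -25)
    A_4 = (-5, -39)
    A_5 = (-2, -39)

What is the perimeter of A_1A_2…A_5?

|A_1A_2| = √((-24)² + (-7)²) = √625 = 25
|A_2A_3| = √((21)² + (-20)²) = √841 = 29
|A_3A_4| = √((0)² + (-14)²) = √196 = 14
|A_4A_5| = √((3)² + (0)²) = √9 = 3
|A_5A_1| = √((0)² + (41)²) = √1681 = 41
Perimeter = 25 + 29 + 14 + 3 + 41 = 112.

112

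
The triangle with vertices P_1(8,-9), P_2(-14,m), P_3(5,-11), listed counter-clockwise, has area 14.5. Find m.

Write out the shoelace sum; only the two edges meeting at P_2 involve m:
2·Area = [(8·m − (-14)·(-9)) + ((-14)·(-11) − 5·m)] + 43
       = 3·m + 71 = 29
⇒ m = -14.

-14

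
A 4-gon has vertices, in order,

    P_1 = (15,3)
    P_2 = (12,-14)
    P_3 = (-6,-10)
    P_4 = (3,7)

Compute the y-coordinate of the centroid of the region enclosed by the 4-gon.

Apply the shoelace (surveyor's) formula. First the cross-terms c_i = x_i·y_{i+1} − x_{i+1}·y_i:
  -246, -204, -12, -96  ⇒  2A = -558, A = -279.
Then Σ (y_i + y_{i+1})·c_i = 6678, so ȳ = 6678 / (6·(-279)) = -371/93.

-371/93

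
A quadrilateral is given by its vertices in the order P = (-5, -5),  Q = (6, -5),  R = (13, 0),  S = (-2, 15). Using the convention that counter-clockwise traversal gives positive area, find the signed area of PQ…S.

200

Apply Gauss's area formula: 2A = Σ (x_i·y_{i+1} − x_{i+1}·y_i), indices taken mod 4.
P→Q: (-5)(-5) − (6)(-5) = 55
Q→R: (6)(0) − (13)(-5) = 65
R→S: (13)(15) − (-2)(0) = 195
S→P: (-2)(-5) − (-5)(15) = 85
Σ = 400
Signed area = Σ/2 = 200 (positive ⇒ counter-clockwise traversal).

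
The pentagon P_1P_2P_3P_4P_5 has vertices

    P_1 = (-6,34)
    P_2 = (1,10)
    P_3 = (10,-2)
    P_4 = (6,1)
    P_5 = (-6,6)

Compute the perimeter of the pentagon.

|P_1P_2| = √((7)² + (-24)²) = √625 = 25
|P_2P_3| = √((9)² + (-12)²) = √225 = 15
|P_3P_4| = √((-4)² + (3)²) = √25 = 5
|P_4P_5| = √((-12)² + (5)²) = √169 = 13
|P_5P_1| = √((0)² + (28)²) = √784 = 28
Perimeter = 25 + 15 + 5 + 13 + 28 = 86.

86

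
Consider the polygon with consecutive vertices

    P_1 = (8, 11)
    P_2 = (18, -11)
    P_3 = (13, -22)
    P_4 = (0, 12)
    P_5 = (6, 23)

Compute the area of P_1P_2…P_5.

286.5

P_1→P_2: (8)(-11) − (18)(11) = -286
P_2→P_3: (18)(-22) − (13)(-11) = -253
P_3→P_4: (13)(12) − (0)(-22) = 156
P_4→P_5: (0)(23) − (6)(12) = -72
P_5→P_1: (6)(11) − (8)(23) = -118
Σ = -573
Area = |Σ|/2 = 286.5.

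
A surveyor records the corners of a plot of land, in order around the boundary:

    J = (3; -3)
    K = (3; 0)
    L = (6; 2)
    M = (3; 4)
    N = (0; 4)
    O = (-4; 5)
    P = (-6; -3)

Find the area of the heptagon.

65

Apply the shoelace (surveyor's) formula: 2A = Σ (x_i·y_{i+1} − x_{i+1}·y_i), indices taken mod 7.
Σ = (9) + (6) + (18) + (12) + (16) + (42) + (27) = 130
Area = |Σ|/2 = 65.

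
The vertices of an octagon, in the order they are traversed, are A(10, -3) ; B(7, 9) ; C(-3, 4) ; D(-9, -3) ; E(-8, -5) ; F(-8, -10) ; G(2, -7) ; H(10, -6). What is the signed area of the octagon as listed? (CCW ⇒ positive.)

218

Σ = (111) + (55) + (45) + (21) + (40) + (76) + (58) + (30) = 436
Signed area = Σ/2 = 218 (positive ⇒ counter-clockwise traversal).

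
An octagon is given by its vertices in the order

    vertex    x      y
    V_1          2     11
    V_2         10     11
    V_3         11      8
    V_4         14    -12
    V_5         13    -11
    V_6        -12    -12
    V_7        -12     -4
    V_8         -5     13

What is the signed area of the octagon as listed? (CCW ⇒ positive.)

-506

Apply the shoelace (surveyor's) formula: 2A = Σ (x_i·y_{i+1} − x_{i+1}·y_i), indices taken mod 8.
Σ = (-88) + (-41) + (-244) + (2) + (-288) + (-96) + (-176) + (-81) = -1012
Signed area = Σ/2 = -506 (negative ⇒ clockwise traversal).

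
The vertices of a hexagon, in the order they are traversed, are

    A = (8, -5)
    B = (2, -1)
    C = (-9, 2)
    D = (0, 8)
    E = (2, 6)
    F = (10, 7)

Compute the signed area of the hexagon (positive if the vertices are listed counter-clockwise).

Apply the shoelace formula: 2A = Σ (x_i·y_{i+1} − x_{i+1}·y_i), indices taken mod 6.
Σ = (2) + (-5) + (-72) + (-16) + (-46) + (-106) = -243
Signed area = Σ/2 = -121.5 (negative ⇒ clockwise traversal).

-121.5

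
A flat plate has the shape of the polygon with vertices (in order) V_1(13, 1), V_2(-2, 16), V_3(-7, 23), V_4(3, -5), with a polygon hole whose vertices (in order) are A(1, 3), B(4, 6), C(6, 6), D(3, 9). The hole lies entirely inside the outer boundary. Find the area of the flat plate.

146

Outer boundary:
Apply the shoelace formula: 2A = Σ (x_i·y_{i+1} − x_{i+1}·y_i), indices taken mod 4.
Σ = (210) + (66) + (-34) + (68) = 310
Area = |Σ|/2 = 155.
Hole:
Σ = (-6) + (-12) + (36) + (0) = 18
Area = |Σ|/2 = 9.
Net area = 155 − 9 = 146.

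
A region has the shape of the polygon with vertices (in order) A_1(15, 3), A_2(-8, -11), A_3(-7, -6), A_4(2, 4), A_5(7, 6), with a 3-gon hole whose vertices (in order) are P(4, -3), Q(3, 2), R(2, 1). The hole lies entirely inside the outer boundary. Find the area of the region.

132.5

Outer boundary:
Apply the surveyor's formula: 2A = Σ (x_i·y_{i+1} − x_{i+1}·y_i), indices taken mod 5.
Σ = (-141) + (-29) + (-16) + (-16) + (-69) = -271
Area = |Σ|/2 = 135.5.
Hole:
Apply the surveyor's formula: 2A = Σ (x_i·y_{i+1} − x_{i+1}·y_i), indices taken mod 3.
Cross-terms: 17, -1, -10  ⇒  Σ = 6
Area = |Σ|/2 = 3.
Net area = 135.5 − 3 = 132.5.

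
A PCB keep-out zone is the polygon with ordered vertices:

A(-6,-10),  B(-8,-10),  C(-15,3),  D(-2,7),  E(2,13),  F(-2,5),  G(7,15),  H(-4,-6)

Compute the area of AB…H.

Apply Gauss's area formula: 2A = Σ (x_i·y_{i+1} − x_{i+1}·y_i), indices taken mod 8.
Cross-terms: -20, -174, -99, -40, 36, -65, 18, 4  ⇒  Σ = -340
Area = |Σ|/2 = 170.

170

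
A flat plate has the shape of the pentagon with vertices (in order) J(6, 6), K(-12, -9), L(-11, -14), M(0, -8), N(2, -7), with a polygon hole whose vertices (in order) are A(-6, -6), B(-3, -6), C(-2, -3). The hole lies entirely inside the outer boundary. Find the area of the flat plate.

118

Outer boundary:
Cross-terms: 18, 69, 88, 16, 54  ⇒  Σ = 245
Area = |Σ|/2 = 122.5.
Hole:
A→B: (-6)(-6) − (-3)(-6) = 18
B→C: (-3)(-3) − (-2)(-6) = -3
C→A: (-2)(-6) − (-6)(-3) = -6
Σ = 9
Area = |Σ|/2 = 4.5.
Net area = 122.5 − 4.5 = 118.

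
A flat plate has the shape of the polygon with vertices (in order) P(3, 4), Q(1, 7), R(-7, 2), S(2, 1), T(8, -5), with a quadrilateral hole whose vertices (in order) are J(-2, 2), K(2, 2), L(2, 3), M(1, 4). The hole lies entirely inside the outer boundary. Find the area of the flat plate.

38.5

Outer boundary:
Apply the shoelace (surveyor's) formula: 2A = Σ (x_i·y_{i+1} − x_{i+1}·y_i), indices taken mod 5.
Σ = (17) + (51) + (-11) + (-18) + (47) = 86
Area = |Σ|/2 = 43.
Hole:
Apply the shoelace formula: 2A = Σ (x_i·y_{i+1} − x_{i+1}·y_i), indices taken mod 4.
Σ = (-8) + (2) + (5) + (10) = 9
Area = |Σ|/2 = 4.5.
Net area = 43 − 4.5 = 38.5.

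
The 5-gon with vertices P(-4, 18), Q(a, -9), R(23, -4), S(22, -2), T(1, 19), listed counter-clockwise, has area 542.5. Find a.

-13

Write out the shoelace sum; only the two edges meeting at Q involve a:
2·Area = [((-4)·(-9) − a·18) + (a·(-4) − 23·(-9))] + 556
       = -22·a + 799 = 1085
⇒ a = -13.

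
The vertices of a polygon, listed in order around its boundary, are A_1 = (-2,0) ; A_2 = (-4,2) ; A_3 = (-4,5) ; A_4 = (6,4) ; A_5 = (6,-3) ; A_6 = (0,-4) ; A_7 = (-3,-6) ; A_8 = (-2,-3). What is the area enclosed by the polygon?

Σ = (-4) + (-12) + (-46) + (-42) + (-24) + (-12) + (-3) + (-6) = -149
Area = |Σ|/2 = 74.5.

74.5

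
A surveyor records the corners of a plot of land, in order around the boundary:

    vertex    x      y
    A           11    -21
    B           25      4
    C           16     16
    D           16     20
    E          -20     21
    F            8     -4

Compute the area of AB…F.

746.5

Apply the shoelace (surveyor's) formula: 2A = Σ (x_i·y_{i+1} − x_{i+1}·y_i), indices taken mod 6.
A→B: (11)(4) − (25)(-21) = 569
B→C: (25)(16) − (16)(4) = 336
C→D: (16)(20) − (16)(16) = 64
D→E: (16)(21) − (-20)(20) = 736
E→F: (-20)(-4) − (8)(21) = -88
F→A: (8)(-21) − (11)(-4) = -124
Σ = 1493
Area = |Σ|/2 = 746.5.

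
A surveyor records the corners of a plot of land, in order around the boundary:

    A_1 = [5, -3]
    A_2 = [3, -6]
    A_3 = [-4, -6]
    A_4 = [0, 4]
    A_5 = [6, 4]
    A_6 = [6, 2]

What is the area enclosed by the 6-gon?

Apply the surveyor's formula: 2A = Σ (x_i·y_{i+1} − x_{i+1}·y_i), indices taken mod 6.
A_1→A_2: (5)(-6) − (3)(-3) = -21
A_2→A_3: (3)(-6) − (-4)(-6) = -42
A_3→A_4: (-4)(4) − (0)(-6) = -16
A_4→A_5: (0)(4) − (6)(4) = -24
A_5→A_6: (6)(2) − (6)(4) = -12
A_6→A_1: (6)(-3) − (5)(2) = -28
Σ = -143
Area = |Σ|/2 = 71.5.

71.5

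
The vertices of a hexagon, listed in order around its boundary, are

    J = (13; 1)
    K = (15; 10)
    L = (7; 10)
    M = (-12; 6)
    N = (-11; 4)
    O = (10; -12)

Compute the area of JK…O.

Apply the shoelace formula: 2A = Σ (x_i·y_{i+1} − x_{i+1}·y_i), indices taken mod 6.
Σ = (115) + (80) + (162) + (18) + (92) + (166) = 633
Area = |Σ|/2 = 316.5.

316.5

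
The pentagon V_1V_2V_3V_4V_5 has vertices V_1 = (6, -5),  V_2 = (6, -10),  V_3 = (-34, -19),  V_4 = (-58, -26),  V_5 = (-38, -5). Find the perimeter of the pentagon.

144

|V_1V_2| = √((0)² + (-5)²) = √25 = 5
|V_2V_3| = √((-40)² + (-9)²) = √1681 = 41
|V_3V_4| = √((-24)² + (-7)²) = √625 = 25
|V_4V_5| = √((20)² + (21)²) = √841 = 29
|V_5V_1| = √((44)² + (0)²) = √1936 = 44
Perimeter = 5 + 41 + 25 + 29 + 44 = 144.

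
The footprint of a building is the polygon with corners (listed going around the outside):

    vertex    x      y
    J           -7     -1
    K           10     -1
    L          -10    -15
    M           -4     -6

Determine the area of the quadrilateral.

Apply Gauss's area formula: 2A = Σ (x_i·y_{i+1} − x_{i+1}·y_i), indices taken mod 4.
Σ = (17) + (-160) + (0) + (-38) = -181
Area = |Σ|/2 = 90.5.

90.5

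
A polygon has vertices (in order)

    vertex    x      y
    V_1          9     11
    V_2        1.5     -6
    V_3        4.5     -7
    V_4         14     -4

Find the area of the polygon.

Σ = (-70.5) + (16.5) + (80) + (190) = 216
Area = |Σ|/2 = 108.

108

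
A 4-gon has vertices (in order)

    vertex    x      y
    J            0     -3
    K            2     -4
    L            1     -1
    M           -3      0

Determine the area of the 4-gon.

Apply the shoelace formula: 2A = Σ (x_i·y_{i+1} − x_{i+1}·y_i), indices taken mod 4.
Cross-terms: 6, 2, -3, 9  ⇒  Σ = 14
Area = |Σ|/2 = 7.

7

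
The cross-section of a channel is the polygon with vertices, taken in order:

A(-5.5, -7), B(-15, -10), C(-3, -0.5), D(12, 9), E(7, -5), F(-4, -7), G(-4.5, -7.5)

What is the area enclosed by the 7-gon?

148.375

Cross-terms: -50, -22.5, -21, -123, -69, -1.5, -9.75  ⇒  Σ = -296.75
Area = |Σ|/2 = 148.375.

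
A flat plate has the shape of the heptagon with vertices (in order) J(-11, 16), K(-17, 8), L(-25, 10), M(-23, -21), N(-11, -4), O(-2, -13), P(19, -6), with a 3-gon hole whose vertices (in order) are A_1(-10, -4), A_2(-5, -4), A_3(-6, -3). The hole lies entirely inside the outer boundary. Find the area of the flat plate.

728.5

Outer boundary:
Apply the surveyor's formula: 2A = Σ (x_i·y_{i+1} − x_{i+1}·y_i), indices taken mod 7.
Σ = (184) + (30) + (755) + (-139) + (135) + (259) + (238) = 1462
Area = |Σ|/2 = 731.
Hole:
Σ = (20) + (-9) + (-6) = 5
Area = |Σ|/2 = 2.5.
Net area = 731 − 2.5 = 728.5.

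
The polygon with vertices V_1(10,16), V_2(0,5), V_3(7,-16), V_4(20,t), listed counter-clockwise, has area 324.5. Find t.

The doubled signed area Σ (x_i y_{i+1} − x_{i+1} y_i) is linear in t.
With t=0 it equals 655; the coefficient of t is -3 (from the two edges through V_4).
So -3·t + 655 = 2·324.5 = 649 ⇒ t = 2.

2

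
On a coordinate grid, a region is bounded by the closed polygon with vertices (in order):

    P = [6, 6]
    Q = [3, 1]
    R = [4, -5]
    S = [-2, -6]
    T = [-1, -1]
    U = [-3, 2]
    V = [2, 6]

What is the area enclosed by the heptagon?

60

Apply the shoelace (surveyor's) formula: 2A = Σ (x_i·y_{i+1} − x_{i+1}·y_i), indices taken mod 7.
Σ = (-12) + (-19) + (-34) + (-4) + (-5) + (-22) + (-24) = -120
Area = |Σ|/2 = 60.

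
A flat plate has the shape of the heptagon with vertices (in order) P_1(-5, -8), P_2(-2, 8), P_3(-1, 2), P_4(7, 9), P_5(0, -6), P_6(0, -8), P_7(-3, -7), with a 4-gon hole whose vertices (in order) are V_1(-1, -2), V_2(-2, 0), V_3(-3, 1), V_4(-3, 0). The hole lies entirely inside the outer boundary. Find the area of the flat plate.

74.5

Outer boundary:
Apply the surveyor's formula: 2A = Σ (x_i·y_{i+1} − x_{i+1}·y_i), indices taken mod 7.
P_1→P_2: (-5)(8) − (-2)(-8) = -56
P_2→P_3: (-2)(2) − (-1)(8) = 4
P_3→P_4: (-1)(9) − (7)(2) = -23
P_4→P_5: (7)(-6) − (0)(9) = -42
P_5→P_6: (0)(-8) − (0)(-6) = 0
P_6→P_7: (0)(-7) − (-3)(-8) = -24
P_7→P_1: (-3)(-8) − (-5)(-7) = -11
Σ = -152
Area = |Σ|/2 = 76.
Hole:
Σ = (-4) + (-2) + (3) + (6) = 3
Area = |Σ|/2 = 1.5.
Net area = 76 − 1.5 = 74.5.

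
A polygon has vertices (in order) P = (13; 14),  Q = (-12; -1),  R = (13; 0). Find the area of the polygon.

175

Apply the surveyor's formula: 2A = Σ (x_i·y_{i+1} − x_{i+1}·y_i), indices taken mod 3.
Σ = (155) + (13) + (182) = 350
Area = |Σ|/2 = 175.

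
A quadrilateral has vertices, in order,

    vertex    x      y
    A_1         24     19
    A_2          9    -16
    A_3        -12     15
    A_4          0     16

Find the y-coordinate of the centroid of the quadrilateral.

1750/297

Apply the shoelace formula. First the cross-terms c_i = x_i·y_{i+1} − x_{i+1}·y_i:
  -555, -57, -192, -384  ⇒  2A = -1188, A = -594.
Then Σ (y_i + y_{i+1})·c_i = -21000, so ȳ = -21000 / (6·(-594)) = 1750/297.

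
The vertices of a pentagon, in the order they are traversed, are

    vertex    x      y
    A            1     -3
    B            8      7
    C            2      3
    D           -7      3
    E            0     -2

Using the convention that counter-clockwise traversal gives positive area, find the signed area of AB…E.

A→B: (1)(7) − (8)(-3) = 31
B→C: (8)(3) − (2)(7) = 10
C→D: (2)(3) − (-7)(3) = 27
D→E: (-7)(-2) − (0)(3) = 14
E→A: (0)(-3) − (1)(-2) = 2
Σ = 84
Signed area = Σ/2 = 42 (positive ⇒ counter-clockwise traversal).

42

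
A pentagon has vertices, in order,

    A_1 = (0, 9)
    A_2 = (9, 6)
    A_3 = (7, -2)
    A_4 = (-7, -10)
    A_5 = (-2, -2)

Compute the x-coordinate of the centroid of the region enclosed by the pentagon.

Apply the shoelace formula. First the cross-terms c_i = x_i·y_{i+1} − x_{i+1}·y_i:
  -81, -60, -84, -6, -18  ⇒  2A = -249, A = -124.5.
Then Σ (x_i + x_{i+1})·c_i = -1599, so x̄ = -1599 / (6·(-124.5)) = 533/249.

533/249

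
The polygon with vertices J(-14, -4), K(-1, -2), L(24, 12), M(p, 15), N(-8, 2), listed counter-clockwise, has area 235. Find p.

13

Write out the shoelace sum; only the two edges meeting at M involve p:
2·Area = [(24·15 − p·12) + (p·2 − (-8)·15)] + 120
       = -10·p + 600 = 470
⇒ p = 13.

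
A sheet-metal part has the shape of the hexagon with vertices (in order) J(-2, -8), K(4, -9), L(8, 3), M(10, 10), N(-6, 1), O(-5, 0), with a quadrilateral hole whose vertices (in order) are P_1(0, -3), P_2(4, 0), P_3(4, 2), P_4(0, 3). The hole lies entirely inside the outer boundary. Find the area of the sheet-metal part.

Outer boundary:
Cross-terms: 50, 84, 50, 70, 5, 40  ⇒  Σ = 299
Area = |Σ|/2 = 149.5.
Hole:
Apply the surveyor's formula: 2A = Σ (x_i·y_{i+1} − x_{i+1}·y_i), indices taken mod 4.
Σ = (12) + (8) + (12) + (0) = 32
Area = |Σ|/2 = 16.
Net area = 149.5 − 16 = 133.5.

133.5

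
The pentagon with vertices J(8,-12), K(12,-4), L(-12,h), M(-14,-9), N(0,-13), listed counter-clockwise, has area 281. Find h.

Write out the shoelace sum; only the two edges meeting at L involve h:
2·Area = [(12·h − (-12)·(-4)) + ((-12)·(-9) − (-14)·h)] + 398
       = 26·h + 458 = 562
⇒ h = 4.

4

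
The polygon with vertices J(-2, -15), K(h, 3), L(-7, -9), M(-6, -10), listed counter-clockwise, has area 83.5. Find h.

11

Write out the shoelace sum; only the two edges meeting at K involve h:
2·Area = [((-2)·3 − h·(-15)) + (h·(-9) − (-7)·3)] + 86
       = 6·h + 101 = 167
⇒ h = 11.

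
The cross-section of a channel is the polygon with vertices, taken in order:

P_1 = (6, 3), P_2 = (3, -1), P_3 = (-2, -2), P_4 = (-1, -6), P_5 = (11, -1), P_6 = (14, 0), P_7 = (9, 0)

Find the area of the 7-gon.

47.5

Apply the surveyor's formula: 2A = Σ (x_i·y_{i+1} − x_{i+1}·y_i), indices taken mod 7.
Σ = (-15) + (-8) + (10) + (67) + (14) + (0) + (27) = 95
Area = |Σ|/2 = 47.5.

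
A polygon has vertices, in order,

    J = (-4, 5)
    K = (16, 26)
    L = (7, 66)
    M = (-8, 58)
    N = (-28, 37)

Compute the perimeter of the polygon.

|JK| = √((20)² + (21)²) = √841 = 29
|KL| = √((-9)² + (40)²) = √1681 = 41
|LM| = √((-15)² + (-8)²) = √289 = 17
|MN| = √((-20)² + (-21)²) = √841 = 29
|NJ| = √((24)² + (-32)²) = √1600 = 40
Perimeter = 29 + 41 + 17 + 29 + 40 = 156.

156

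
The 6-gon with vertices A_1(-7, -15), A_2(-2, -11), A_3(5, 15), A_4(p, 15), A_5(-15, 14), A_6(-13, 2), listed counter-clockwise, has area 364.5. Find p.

4

The doubled signed area Σ (x_i y_{i+1} − x_{i+1} y_i) is linear in p.
With p=0 it equals 733; the coefficient of p is -1 (from the two edges through A_4).
So -1·p + 733 = 2·364.5 = 729 ⇒ p = 4.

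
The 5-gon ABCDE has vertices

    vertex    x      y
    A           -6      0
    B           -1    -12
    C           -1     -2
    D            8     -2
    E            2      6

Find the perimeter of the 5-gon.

52

|AB| = √((5)² + (-12)²) = √169 = 13
|BC| = √((0)² + (10)²) = √100 = 10
|CD| = √((9)² + (0)²) = √81 = 9
|DE| = √((-6)² + (8)²) = √100 = 10
|EA| = √((-8)² + (-6)²) = √100 = 10
Perimeter = 13 + 10 + 9 + 10 + 10 = 52.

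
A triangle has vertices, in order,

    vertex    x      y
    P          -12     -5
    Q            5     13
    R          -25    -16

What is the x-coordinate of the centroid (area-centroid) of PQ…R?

-32/3

Apply the shoelace formula. First the cross-terms c_i = x_i·y_{i+1} − x_{i+1}·y_i:
  -131, 245, -67  ⇒  2A = 47, A = 23.5.
Then Σ (x_i + x_{i+1})·c_i = -1504, so x̄ = -1504 / (6·23.5) = -32/3.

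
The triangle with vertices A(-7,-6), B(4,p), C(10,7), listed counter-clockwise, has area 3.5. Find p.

Write out the shoelace sum; only the two edges meeting at B involve p:
2·Area = [((-7)·p − 4·(-6)) + (4·7 − 10·p)] + -11
       = -17·p + 41 = 7
⇒ p = 2.

2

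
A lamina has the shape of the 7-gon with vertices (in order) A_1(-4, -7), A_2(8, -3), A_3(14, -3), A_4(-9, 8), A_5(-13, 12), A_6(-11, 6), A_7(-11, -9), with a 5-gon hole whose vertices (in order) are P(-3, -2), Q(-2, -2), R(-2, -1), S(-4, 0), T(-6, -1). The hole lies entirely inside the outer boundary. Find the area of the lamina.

Outer boundary:
Σ = (68) + (18) + (85) + (-4) + (54) + (165) + (41) = 427
Area = |Σ|/2 = 213.5.
Hole:
Apply the shoelace formula: 2A = Σ (x_i·y_{i+1} − x_{i+1}·y_i), indices taken mod 5.
Σ = (2) + (-2) + (-4) + (4) + (9) = 9
Area = |Σ|/2 = 4.5.
Net area = 213.5 − 4.5 = 209.

209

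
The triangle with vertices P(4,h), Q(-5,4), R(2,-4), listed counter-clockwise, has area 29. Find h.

Write out the shoelace sum; only the two edges meeting at P involve h:
2·Area = [(2·h − 4·(-4)) + (4·4 − (-5)·h)] + 12
       = 7·h + 44 = 58
⇒ h = 2.

2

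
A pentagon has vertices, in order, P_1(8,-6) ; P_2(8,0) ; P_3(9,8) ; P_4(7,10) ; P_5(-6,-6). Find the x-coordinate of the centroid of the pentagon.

431/124

Apply the surveyor's formula. First the cross-terms c_i = x_i·y_{i+1} − x_{i+1}·y_i:
  48, 64, 34, 18, 84  ⇒  2A = 248, A = 124.
Then Σ (x_i + x_{i+1})·c_i = 2586, so x̄ = 2586 / (6·124) = 431/124.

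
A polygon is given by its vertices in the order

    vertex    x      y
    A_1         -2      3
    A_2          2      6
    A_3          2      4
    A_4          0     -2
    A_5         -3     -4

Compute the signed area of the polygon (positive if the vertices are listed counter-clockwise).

-24.5

A_1→A_2: (-2)(6) − (2)(3) = -18
A_2→A_3: (2)(4) − (2)(6) = -4
A_3→A_4: (2)(-2) − (0)(4) = -4
A_4→A_5: (0)(-4) − (-3)(-2) = -6
A_5→A_1: (-3)(3) − (-2)(-4) = -17
Σ = -49
Signed area = Σ/2 = -24.5 (negative ⇒ clockwise traversal).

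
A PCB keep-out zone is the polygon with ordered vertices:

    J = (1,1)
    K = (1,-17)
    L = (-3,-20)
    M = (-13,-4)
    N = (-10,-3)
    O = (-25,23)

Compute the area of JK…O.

345.5

Σ = (-18) + (-71) + (-248) + (-1) + (-305) + (-48) = -691
Area = |Σ|/2 = 345.5.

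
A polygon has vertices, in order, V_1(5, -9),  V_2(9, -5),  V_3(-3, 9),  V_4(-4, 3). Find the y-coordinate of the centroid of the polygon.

-161/255

Apply Gauss's area formula. First the cross-terms c_i = x_i·y_{i+1} − x_{i+1}·y_i:
  56, 66, 27, 21  ⇒  2A = 170, A = 85.
Then Σ (y_i + y_{i+1})·c_i = -322, so ȳ = -322 / (6·85) = -161/255.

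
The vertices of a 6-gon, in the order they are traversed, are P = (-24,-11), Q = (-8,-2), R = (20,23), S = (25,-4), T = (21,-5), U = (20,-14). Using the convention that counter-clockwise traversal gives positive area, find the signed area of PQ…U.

-815

Apply Gauss's area formula: 2A = Σ (x_i·y_{i+1} − x_{i+1}·y_i), indices taken mod 6.
Σ = (-40) + (-144) + (-655) + (-41) + (-194) + (-556) = -1630
Signed area = Σ/2 = -815 (negative ⇒ clockwise traversal).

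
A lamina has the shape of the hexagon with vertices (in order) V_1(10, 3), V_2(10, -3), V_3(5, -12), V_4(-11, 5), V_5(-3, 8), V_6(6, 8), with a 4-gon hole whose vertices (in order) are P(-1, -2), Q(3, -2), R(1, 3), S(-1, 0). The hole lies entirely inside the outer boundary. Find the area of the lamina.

227.5

Outer boundary:
Apply Gauss's area formula: 2A = Σ (x_i·y_{i+1} − x_{i+1}·y_i), indices taken mod 6.
Σ = (-60) + (-105) + (-107) + (-73) + (-72) + (-62) = -479
Area = |Σ|/2 = 239.5.
Hole:
P→Q: (-1)(-2) − (3)(-2) = 8
Q→R: (3)(3) − (1)(-2) = 11
R→S: (1)(0) − (-1)(3) = 3
S→P: (-1)(-2) − (-1)(0) = 2
Σ = 24
Area = |Σ|/2 = 12.
Net area = 239.5 − 12 = 227.5.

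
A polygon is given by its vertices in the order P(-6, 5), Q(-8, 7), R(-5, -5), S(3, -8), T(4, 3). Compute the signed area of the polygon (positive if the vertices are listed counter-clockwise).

Apply the shoelace (surveyor's) formula: 2A = Σ (x_i·y_{i+1} − x_{i+1}·y_i), indices taken mod 5.
Cross-terms: -2, 75, 55, 41, 38  ⇒  Σ = 207
Signed area = Σ/2 = 103.5 (positive ⇒ counter-clockwise traversal).

103.5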